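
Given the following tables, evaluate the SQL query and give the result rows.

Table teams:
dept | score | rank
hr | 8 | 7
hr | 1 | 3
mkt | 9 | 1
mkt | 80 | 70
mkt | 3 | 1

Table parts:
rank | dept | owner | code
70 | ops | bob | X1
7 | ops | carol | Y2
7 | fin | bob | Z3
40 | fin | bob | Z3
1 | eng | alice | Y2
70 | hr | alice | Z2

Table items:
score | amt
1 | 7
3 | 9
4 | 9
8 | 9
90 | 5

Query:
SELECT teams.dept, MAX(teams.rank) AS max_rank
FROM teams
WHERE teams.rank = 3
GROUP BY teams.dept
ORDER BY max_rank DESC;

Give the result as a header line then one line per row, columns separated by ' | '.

After WHERE (1 rows):
teams.dept | teams.score | teams.rank
hr | 1 | 3
After GROUP BY (1 rows):
teams.dept | max_rank
hr | 3
After ORDER BY (1 rows):
teams.dept | max_rank
hr | 3

== RESULT ==
teams.dept | max_rank
hr | 3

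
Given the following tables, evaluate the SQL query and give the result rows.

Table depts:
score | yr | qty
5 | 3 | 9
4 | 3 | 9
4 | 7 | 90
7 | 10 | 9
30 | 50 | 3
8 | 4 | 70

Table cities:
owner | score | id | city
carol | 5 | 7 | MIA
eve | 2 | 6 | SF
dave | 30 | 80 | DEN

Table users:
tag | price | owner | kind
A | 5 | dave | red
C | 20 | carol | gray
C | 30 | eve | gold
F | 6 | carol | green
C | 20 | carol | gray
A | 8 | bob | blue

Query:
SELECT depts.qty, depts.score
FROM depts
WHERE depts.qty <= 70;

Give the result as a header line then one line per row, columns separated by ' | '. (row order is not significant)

After WHERE (5 rows):
depts.score | depts.yr | depts.qty
5 | 3 | 9
4 | 3 | 9
7 | 10 | 9
30 | 50 | 3
8 | 4 | 70
After SELECT (5 rows):
depts.qty | depts.score
9 | 5
9 | 4
9 | 7
3 | 30
70 | 8

== RESULT ==
depts.qty | depts.score
9 | 5
9 | 4
9 | 7
3 | 30
70 | 8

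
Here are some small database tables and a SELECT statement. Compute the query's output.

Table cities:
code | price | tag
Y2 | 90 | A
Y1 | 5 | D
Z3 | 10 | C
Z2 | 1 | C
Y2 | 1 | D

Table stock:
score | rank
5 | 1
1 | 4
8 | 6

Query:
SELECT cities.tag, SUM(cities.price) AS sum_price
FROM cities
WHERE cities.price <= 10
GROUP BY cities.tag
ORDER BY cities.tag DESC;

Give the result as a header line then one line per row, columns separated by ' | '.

After WHERE (4 rows):
cities.code | cities.price | cities.tag
Y1 | 5 | D
Z3 | 10 | C
Z2 | 1 | C
Y2 | 1 | D
After GROUP BY (2 rows):
cities.tag | sum_price
D | 6
C | 11
After ORDER BY (2 rows):
cities.tag | sum_price
D | 6
C | 11

== RESULT ==
cities.tag | sum_price
D | 6
C | 11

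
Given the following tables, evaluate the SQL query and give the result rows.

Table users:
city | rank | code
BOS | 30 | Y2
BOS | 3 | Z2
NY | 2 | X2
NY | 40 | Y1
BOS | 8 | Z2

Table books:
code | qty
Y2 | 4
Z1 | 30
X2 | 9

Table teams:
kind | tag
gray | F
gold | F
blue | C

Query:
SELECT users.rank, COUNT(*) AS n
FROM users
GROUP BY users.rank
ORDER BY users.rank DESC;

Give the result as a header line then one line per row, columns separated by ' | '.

After GROUP BY (5 rows):
users.rank | n
30 | 1
3 | 1
2 | 1
40 | 1
8 | 1
After ORDER BY (5 rows):
users.rank | n
40 | 1
30 | 1
8 | 1
3 | 1
2 | 1

== RESULT ==
users.rank | n
40 | 1
30 | 1
8 | 1
3 | 1
2 | 1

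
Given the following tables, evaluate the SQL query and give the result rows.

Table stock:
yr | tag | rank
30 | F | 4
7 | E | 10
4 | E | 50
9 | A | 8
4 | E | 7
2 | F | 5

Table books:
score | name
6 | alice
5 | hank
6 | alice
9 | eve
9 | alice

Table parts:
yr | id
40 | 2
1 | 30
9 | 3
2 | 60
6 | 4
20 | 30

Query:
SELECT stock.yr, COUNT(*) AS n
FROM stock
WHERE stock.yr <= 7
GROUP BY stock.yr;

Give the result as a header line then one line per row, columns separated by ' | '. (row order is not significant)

After WHERE (4 rows):
stock.yr | stock.tag | stock.rank
7 | E | 10
4 | E | 50
4 | E | 7
2 | F | 5
After GROUP BY (3 rows):
stock.yr | n
7 | 1
4 | 2
2 | 1

== RESULT ==
stock.yr | n
7 | 1
4 | 2
2 | 1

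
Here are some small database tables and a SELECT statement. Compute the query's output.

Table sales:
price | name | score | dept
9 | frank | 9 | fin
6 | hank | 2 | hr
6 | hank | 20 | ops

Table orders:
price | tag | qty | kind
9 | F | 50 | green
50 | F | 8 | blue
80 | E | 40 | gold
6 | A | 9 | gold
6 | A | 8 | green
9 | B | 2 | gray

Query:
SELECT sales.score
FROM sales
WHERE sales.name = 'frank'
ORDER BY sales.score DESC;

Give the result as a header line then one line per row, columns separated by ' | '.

== RESULT ==
sales.score
9

Derivation:
After WHERE (1 rows):
sales.price | sales.name | sales.score | sales.dept
9 | frank | 9 | fin
After SELECT (1 rows):
sales.score
9
After ORDER BY (1 rows):
sales.score
9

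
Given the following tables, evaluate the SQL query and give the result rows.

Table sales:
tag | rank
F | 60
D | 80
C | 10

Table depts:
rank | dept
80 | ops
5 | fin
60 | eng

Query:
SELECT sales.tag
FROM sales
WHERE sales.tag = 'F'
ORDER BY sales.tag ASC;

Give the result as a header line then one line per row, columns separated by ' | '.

After WHERE (1 rows):
sales.tag | sales.rank
F | 60
After SELECT (1 rows):
sales.tag
F
After ORDER BY (1 rows):
sales.tag
F

== RESULT ==
sales.tag
F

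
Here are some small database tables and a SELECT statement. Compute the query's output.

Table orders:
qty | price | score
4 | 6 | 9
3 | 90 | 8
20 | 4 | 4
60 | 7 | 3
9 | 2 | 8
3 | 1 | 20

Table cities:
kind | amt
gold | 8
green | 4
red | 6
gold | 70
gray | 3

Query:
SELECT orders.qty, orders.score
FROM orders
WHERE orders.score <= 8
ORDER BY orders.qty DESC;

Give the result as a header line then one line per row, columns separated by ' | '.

== RESULT ==
orders.qty | orders.score
60 | 3
20 | 4
9 | 8
3 | 8

Derivation:
After WHERE (4 rows):
orders.qty | orders.price | orders.score
3 | 90 | 8
20 | 4 | 4
60 | 7 | 3
9 | 2 | 8
After SELECT (4 rows):
orders.qty | orders.score
3 | 8
20 | 4
60 | 3
9 | 8
After ORDER BY (4 rows):
orders.qty | orders.score
60 | 3
20 | 4
9 | 8
3 | 8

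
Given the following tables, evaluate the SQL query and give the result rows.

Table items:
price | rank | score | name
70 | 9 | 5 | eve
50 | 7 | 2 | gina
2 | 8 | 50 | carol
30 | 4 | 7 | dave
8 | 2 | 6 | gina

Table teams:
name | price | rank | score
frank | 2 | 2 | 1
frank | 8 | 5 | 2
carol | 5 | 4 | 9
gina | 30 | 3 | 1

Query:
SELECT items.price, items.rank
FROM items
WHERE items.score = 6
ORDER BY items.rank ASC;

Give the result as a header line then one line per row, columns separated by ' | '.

== RESULT ==
items.price | items.rank
8 | 2

Derivation:
After WHERE (1 rows):
items.price | items.rank | items.score | items.name
8 | 2 | 6 | gina
After SELECT (1 rows):
items.price | items.rank
8 | 2
After ORDER BY (1 rows):
items.price | items.rank
8 | 2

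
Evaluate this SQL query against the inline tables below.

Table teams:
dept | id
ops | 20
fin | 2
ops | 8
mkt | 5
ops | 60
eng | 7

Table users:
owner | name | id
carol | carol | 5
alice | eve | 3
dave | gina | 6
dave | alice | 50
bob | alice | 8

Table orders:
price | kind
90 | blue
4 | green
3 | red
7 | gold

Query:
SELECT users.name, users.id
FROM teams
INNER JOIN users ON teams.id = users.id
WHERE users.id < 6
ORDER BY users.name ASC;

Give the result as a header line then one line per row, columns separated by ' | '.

== RESULT ==
users.name | users.id
carol | 5

Derivation:
After JOIN users (2 rows):
teams.dept | teams.id | users.owner | users.name | users.id
ops | 8 | bob | alice | 8
mkt | 5 | carol | carol | 5
After WHERE (1 rows):
teams.dept | teams.id | users.owner | users.name | users.id
mkt | 5 | carol | carol | 5
After SELECT (1 rows):
users.name | users.id
carol | 5
After ORDER BY (1 rows):
users.name | users.id
carol | 5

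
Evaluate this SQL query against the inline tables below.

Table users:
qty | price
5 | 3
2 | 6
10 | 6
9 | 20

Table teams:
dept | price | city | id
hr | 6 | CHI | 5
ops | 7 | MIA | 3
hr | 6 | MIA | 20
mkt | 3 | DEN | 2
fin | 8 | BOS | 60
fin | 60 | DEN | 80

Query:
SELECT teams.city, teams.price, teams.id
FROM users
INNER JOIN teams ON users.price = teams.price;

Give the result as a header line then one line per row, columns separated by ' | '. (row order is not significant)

== RESULT ==
teams.city | teams.price | teams.id
DEN | 3 | 2
CHI | 6 | 5
MIA | 6 | 20
CHI | 6 | 5
MIA | 6 | 20

Derivation:
After JOIN teams (5 rows):
users.qty | users.price | teams.dept | teams.price | teams.city | teams.id
5 | 3 | mkt | 3 | DEN | 2
2 | 6 | hr | 6 | CHI | 5
2 | 6 | hr | 6 | MIA | 20
10 | 6 | hr | 6 | CHI | 5
10 | 6 | hr | 6 | MIA | 20
After SELECT (5 rows):
teams.city | teams.price | teams.id
DEN | 3 | 2
CHI | 6 | 5
MIA | 6 | 20
CHI | 6 | 5
MIA | 6 | 20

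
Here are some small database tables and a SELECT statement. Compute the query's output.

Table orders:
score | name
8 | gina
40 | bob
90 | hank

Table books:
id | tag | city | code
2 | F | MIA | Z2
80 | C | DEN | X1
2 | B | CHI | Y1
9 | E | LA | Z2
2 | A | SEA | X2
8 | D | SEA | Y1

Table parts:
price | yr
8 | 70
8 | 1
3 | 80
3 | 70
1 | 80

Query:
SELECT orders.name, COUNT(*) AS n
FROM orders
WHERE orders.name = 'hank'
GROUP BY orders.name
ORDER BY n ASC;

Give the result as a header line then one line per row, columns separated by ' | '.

After WHERE (1 rows):
orders.score | orders.name
90 | hank
After GROUP BY (1 rows):
orders.name | n
hank | 1
After ORDER BY (1 rows):
orders.name | n
hank | 1

== RESULT ==
orders.name | n
hank | 1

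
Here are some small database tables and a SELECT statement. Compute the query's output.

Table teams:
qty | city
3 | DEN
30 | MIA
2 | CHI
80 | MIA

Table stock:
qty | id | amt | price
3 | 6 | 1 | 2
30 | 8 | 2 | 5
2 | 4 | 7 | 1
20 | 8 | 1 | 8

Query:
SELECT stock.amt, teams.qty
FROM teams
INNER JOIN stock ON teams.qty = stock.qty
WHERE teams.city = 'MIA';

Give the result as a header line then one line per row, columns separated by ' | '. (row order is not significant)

== RESULT ==
stock.amt | teams.qty
2 | 30

Derivation:
After JOIN stock (3 rows):
teams.qty | teams.city | stock.qty | stock.id | stock.amt | stock.price
3 | DEN | 3 | 6 | 1 | 2
30 | MIA | 30 | 8 | 2 | 5
2 | CHI | 2 | 4 | 7 | 1
After WHERE (1 rows):
teams.qty | teams.city | stock.qty | stock.id | stock.amt | stock.price
30 | MIA | 30 | 8 | 2 | 5
After SELECT (1 rows):
stock.amt | teams.qty
2 | 30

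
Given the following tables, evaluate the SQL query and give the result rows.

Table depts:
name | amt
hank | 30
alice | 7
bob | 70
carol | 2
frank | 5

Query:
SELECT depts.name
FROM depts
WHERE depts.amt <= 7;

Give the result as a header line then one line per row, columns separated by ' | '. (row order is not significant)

== RESULT ==
depts.name
alice
carol
frank

Derivation:
After WHERE (3 rows):
depts.name | depts.amt
alice | 7
carol | 2
frank | 5
After SELECT (3 rows):
depts.name
alice
carol
frank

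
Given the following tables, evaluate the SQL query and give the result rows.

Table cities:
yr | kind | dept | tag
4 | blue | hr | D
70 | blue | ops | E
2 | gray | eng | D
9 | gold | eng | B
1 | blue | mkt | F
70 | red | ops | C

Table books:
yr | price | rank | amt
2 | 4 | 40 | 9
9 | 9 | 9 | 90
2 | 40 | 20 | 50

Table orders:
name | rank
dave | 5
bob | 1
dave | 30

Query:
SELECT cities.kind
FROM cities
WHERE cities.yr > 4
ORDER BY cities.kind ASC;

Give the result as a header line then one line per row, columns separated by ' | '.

After WHERE (3 rows):
cities.yr | cities.kind | cities.dept | cities.tag
70 | blue | ops | E
9 | gold | eng | B
70 | red | ops | C
After SELECT (3 rows):
cities.kind
blue
gold
red
After ORDER BY (3 rows):
cities.kind
blue
gold
red

== RESULT ==
cities.kind
blue
gold
red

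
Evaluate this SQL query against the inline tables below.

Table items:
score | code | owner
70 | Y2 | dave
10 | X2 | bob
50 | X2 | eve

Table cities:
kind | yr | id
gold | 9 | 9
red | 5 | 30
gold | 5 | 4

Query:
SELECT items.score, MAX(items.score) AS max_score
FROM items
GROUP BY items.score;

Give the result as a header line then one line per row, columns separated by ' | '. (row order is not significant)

== RESULT ==
items.score | max_score
70 | 70
10 | 10
50 | 50

Derivation:
After GROUP BY (3 rows):
items.score | max_score
70 | 70
10 | 10
50 | 50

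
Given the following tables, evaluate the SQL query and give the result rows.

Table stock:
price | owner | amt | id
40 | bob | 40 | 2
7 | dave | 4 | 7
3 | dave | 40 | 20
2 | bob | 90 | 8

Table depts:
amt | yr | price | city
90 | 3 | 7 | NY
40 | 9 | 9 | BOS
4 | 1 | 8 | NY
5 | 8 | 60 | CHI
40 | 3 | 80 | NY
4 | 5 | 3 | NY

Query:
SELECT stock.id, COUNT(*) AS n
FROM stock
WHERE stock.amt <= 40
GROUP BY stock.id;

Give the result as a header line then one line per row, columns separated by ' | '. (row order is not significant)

After WHERE (3 rows):
stock.price | stock.owner | stock.amt | stock.id
40 | bob | 40 | 2
7 | dave | 4 | 7
3 | dave | 40 | 20
After GROUP BY (3 rows):
stock.id | n
2 | 1
7 | 1
20 | 1

== RESULT ==
stock.id | n
2 | 1
7 | 1
20 | 1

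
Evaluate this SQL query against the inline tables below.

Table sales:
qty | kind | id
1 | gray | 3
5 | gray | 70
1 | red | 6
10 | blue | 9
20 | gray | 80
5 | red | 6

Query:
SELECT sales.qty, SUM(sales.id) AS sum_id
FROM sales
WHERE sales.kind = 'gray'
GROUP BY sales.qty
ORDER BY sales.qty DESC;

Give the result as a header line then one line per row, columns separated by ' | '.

== RESULT ==
sales.qty | sum_id
20 | 80
5 | 70
1 | 3

Derivation:
After WHERE (3 rows):
sales.qty | sales.kind | sales.id
1 | gray | 3
5 | gray | 70
20 | gray | 80
After GROUP BY (3 rows):
sales.qty | sum_id
1 | 3
5 | 70
20 | 80
After ORDER BY (3 rows):
sales.qty | sum_id
20 | 80
5 | 70
1 | 3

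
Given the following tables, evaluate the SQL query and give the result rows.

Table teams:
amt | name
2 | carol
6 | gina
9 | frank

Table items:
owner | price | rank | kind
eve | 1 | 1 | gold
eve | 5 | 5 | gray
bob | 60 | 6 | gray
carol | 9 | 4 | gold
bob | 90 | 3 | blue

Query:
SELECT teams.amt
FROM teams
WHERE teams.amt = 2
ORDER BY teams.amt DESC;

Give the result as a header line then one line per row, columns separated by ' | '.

After WHERE (1 rows):
teams.amt | teams.name
2 | carol
After SELECT (1 rows):
teams.amt
2
After ORDER BY (1 rows):
teams.amt
2

== RESULT ==
teams.amt
2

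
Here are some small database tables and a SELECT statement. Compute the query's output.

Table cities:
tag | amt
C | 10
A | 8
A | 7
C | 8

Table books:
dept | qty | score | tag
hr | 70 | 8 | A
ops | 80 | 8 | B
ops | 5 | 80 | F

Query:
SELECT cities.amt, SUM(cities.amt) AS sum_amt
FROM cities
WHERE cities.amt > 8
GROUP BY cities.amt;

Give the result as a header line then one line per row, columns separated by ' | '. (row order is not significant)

== RESULT ==
cities.amt | sum_amt
10 | 10

Derivation:
After WHERE (1 rows):
cities.tag | cities.amt
C | 10
After GROUP BY (1 rows):
cities.amt | sum_amt
10 | 10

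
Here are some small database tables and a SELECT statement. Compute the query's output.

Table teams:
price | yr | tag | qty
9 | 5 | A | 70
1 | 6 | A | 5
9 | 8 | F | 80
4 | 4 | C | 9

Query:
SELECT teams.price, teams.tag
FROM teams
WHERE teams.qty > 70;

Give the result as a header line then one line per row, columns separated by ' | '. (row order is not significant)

== RESULT ==
teams.price | teams.tag
9 | F

Derivation:
After WHERE (1 rows):
teams.price | teams.yr | teams.tag | teams.qty
9 | 8 | F | 80
After SELECT (1 rows):
teams.price | teams.tag
9 | F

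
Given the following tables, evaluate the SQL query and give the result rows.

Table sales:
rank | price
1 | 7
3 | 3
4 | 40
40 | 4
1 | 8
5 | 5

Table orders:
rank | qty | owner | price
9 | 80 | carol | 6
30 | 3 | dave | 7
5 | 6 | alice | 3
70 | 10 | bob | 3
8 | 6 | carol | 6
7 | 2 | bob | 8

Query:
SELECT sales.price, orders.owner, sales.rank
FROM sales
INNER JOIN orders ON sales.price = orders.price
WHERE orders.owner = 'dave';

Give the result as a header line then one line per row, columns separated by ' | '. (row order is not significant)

== RESULT ==
sales.price | orders.owner | sales.rank
7 | dave | 1

Derivation:
After JOIN orders (4 rows):
sales.rank | sales.price | orders.rank | orders.qty | orders.owner | orders.price
1 | 7 | 30 | 3 | dave | 7
3 | 3 | 5 | 6 | alice | 3
3 | 3 | 70 | 10 | bob | 3
1 | 8 | 7 | 2 | bob | 8
After WHERE (1 rows):
sales.rank | sales.price | orders.rank | orders.qty | orders.owner | orders.price
1 | 7 | 30 | 3 | dave | 7
After SELECT (1 rows):
sales.price | orders.owner | sales.rank
7 | dave | 1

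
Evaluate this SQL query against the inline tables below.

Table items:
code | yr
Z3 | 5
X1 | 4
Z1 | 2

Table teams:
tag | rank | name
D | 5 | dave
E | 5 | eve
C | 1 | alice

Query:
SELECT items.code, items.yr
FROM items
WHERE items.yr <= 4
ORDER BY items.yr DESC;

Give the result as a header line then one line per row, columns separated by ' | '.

After WHERE (2 rows):
items.code | items.yr
X1 | 4
Z1 | 2
After SELECT (2 rows):
items.code | items.yr
X1 | 4
Z1 | 2
After ORDER BY (2 rows):
items.code | items.yr
X1 | 4
Z1 | 2

== RESULT ==
items.code | items.yr
X1 | 4
Z1 | 2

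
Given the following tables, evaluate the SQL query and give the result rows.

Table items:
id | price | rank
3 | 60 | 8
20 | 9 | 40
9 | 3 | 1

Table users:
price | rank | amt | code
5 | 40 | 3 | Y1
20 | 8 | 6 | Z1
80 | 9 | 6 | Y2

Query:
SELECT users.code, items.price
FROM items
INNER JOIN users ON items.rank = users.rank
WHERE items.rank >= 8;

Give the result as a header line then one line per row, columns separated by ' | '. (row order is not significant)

After JOIN users (2 rows):
items.id | items.price | items.rank | users.price | users.rank | users.amt | users.code
3 | 60 | 8 | 20 | 8 | 6 | Z1
20 | 9 | 40 | 5 | 40 | 3 | Y1
After WHERE (2 rows):
items.id | items.price | items.rank | users.price | users.rank | users.amt | users.code
3 | 60 | 8 | 20 | 8 | 6 | Z1
20 | 9 | 40 | 5 | 40 | 3 | Y1
After SELECT (2 rows):
users.code | items.price
Z1 | 60
Y1 | 9

== RESULT ==
users.code | items.price
Z1 | 60
Y1 | 9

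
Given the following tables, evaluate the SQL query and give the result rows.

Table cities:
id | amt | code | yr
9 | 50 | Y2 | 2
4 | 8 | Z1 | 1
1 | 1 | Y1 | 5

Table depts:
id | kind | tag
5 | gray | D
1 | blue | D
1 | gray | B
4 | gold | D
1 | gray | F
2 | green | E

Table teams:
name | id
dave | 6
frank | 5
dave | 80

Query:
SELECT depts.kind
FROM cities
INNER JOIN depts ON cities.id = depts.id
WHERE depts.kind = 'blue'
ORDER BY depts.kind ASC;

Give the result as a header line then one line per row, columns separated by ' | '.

== RESULT ==
depts.kind
blue

Derivation:
After JOIN depts (4 rows):
cities.id | cities.amt | cities.code | cities.yr | depts.id | depts.kind | depts.tag
4 | 8 | Z1 | 1 | 4 | gold | D
1 | 1 | Y1 | 5 | 1 | blue | D
1 | 1 | Y1 | 5 | 1 | gray | B
1 | 1 | Y1 | 5 | 1 | gray | F
After WHERE (1 rows):
cities.id | cities.amt | cities.code | cities.yr | depts.id | depts.kind | depts.tag
1 | 1 | Y1 | 5 | 1 | blue | D
After SELECT (1 rows):
depts.kind
blue
After ORDER BY (1 rows):
depts.kind
blue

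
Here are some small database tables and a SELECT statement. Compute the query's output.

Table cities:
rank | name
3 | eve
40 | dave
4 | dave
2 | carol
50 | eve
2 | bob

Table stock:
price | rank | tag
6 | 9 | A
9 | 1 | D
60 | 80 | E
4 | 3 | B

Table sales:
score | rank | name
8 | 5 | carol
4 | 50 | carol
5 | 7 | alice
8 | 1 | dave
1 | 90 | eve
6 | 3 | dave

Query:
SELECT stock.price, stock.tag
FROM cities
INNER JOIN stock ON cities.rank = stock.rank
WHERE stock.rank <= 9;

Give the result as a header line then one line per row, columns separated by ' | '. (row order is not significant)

== RESULT ==
stock.price | stock.tag
4 | B

Derivation:
After JOIN stock (1 rows):
cities.rank | cities.name | stock.price | stock.rank | stock.tag
3 | eve | 4 | 3 | B
After WHERE (1 rows):
cities.rank | cities.name | stock.price | stock.rank | stock.tag
3 | eve | 4 | 3 | B
After SELECT (1 rows):
stock.price | stock.tag
4 | B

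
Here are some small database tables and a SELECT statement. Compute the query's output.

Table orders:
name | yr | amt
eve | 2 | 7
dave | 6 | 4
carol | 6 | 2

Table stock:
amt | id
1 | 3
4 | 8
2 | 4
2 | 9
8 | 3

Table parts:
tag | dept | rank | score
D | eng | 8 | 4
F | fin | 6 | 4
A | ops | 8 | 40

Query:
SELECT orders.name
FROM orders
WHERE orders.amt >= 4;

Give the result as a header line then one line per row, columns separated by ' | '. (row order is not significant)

== RESULT ==
orders.name
eve
dave

Derivation:
After WHERE (2 rows):
orders.name | orders.yr | orders.amt
eve | 2 | 7
dave | 6 | 4
After SELECT (2 rows):
orders.name
eve
dave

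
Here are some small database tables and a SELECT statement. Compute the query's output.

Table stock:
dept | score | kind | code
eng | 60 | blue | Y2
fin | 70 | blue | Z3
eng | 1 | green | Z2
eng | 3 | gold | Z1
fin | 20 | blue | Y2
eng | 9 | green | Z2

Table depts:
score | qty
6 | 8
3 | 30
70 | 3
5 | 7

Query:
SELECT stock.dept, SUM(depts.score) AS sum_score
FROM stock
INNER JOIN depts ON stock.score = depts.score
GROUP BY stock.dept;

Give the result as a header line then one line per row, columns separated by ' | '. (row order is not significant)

== RESULT ==
stock.dept | sum_score
fin | 70
eng | 3

Derivation:
After JOIN depts (2 rows):
stock.dept | stock.score | stock.kind | stock.code | depts.score | depts.qty
fin | 70 | blue | Z3 | 70 | 3
eng | 3 | gold | Z1 | 3 | 30
After GROUP BY (2 rows):
stock.dept | sum_score
fin | 70
eng | 3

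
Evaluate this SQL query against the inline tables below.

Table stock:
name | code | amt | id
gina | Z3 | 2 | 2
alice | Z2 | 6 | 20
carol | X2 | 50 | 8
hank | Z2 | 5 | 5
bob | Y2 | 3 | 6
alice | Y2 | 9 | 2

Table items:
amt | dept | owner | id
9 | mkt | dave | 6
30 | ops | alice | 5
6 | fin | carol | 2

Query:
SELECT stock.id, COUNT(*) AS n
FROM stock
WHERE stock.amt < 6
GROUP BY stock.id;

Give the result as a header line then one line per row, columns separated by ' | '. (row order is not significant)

== RESULT ==
stock.id | n
2 | 1
5 | 1
6 | 1

Derivation:
After WHERE (3 rows):
stock.name | stock.code | stock.amt | stock.id
gina | Z3 | 2 | 2
hank | Z2 | 5 | 5
bob | Y2 | 3 | 6
After GROUP BY (3 rows):
stock.id | n
2 | 1
5 | 1
6 | 1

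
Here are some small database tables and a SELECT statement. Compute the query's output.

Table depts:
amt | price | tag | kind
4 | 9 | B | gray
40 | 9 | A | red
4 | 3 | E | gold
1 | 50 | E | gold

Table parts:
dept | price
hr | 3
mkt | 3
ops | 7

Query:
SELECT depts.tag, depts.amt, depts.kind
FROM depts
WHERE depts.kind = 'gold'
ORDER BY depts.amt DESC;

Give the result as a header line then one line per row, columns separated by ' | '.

== RESULT ==
depts.tag | depts.amt | depts.kind
E | 4 | gold
E | 1 | gold

Derivation:
After WHERE (2 rows):
depts.amt | depts.price | depts.tag | depts.kind
4 | 3 | E | gold
1 | 50 | E | gold
After SELECT (2 rows):
depts.tag | depts.amt | depts.kind
E | 4 | gold
E | 1 | gold
After ORDER BY (2 rows):
depts.tag | depts.amt | depts.kind
E | 4 | gold
E | 1 | gold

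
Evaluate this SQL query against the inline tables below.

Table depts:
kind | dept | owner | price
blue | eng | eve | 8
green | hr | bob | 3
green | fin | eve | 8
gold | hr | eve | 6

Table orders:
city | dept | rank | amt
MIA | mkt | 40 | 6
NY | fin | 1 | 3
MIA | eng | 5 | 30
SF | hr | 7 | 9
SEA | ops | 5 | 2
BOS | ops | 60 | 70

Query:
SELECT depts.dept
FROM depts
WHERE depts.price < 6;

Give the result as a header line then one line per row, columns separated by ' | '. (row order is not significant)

After WHERE (1 rows):
depts.kind | depts.dept | depts.owner | depts.price
green | hr | bob | 3
After SELECT (1 rows):
depts.dept
hr

== RESULT ==
depts.dept
hr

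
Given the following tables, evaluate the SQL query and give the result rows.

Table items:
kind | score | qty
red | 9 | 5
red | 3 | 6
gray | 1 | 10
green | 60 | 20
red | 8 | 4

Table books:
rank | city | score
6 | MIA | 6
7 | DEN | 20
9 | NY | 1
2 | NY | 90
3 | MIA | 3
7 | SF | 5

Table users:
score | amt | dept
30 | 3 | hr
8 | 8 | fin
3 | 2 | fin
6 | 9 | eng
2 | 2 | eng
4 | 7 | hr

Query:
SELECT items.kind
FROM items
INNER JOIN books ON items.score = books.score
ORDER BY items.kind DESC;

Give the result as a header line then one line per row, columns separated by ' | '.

After JOIN books (2 rows):
items.kind | items.score | items.qty | books.rank | books.city | books.score
red | 3 | 6 | 3 | MIA | 3
gray | 1 | 10 | 9 | NY | 1
After SELECT (2 rows):
items.kind
red
gray
After ORDER BY (2 rows):
items.kind
red
gray

== RESULT ==
items.kind
red
gray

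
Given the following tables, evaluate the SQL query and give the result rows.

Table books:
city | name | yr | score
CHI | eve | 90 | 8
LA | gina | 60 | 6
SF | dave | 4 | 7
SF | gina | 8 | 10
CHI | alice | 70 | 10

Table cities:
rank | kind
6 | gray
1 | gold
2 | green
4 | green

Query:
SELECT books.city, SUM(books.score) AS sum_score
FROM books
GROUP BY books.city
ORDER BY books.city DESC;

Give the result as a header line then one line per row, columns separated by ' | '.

== RESULT ==
books.city | sum_score
SF | 17
LA | 6
CHI | 18

Derivation:
After GROUP BY (3 rows):
books.city | sum_score
CHI | 18
LA | 6
SF | 17
After ORDER BY (3 rows):
books.city | sum_score
SF | 17
LA | 6
CHI | 18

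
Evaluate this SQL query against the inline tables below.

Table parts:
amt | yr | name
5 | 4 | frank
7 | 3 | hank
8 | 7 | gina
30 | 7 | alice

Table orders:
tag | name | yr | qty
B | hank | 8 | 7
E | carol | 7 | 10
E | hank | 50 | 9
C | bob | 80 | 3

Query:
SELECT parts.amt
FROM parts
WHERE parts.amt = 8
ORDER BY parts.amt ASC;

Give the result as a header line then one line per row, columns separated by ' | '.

After WHERE (1 rows):
parts.amt | parts.yr | parts.name
8 | 7 | gina
After SELECT (1 rows):
parts.amt
8
After ORDER BY (1 rows):
parts.amt
8

== RESULT ==
parts.amt
8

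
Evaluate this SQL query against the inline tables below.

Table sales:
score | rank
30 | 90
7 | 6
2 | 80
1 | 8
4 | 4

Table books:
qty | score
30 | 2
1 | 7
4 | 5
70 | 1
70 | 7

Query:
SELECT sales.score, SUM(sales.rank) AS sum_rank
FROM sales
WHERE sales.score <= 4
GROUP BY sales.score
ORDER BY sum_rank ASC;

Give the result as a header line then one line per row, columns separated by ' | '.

== RESULT ==
sales.score | sum_rank
4 | 4
1 | 8
2 | 80

Derivation:
After WHERE (3 rows):
sales.score | sales.rank
2 | 80
1 | 8
4 | 4
After GROUP BY (3 rows):
sales.score | sum_rank
2 | 80
1 | 8
4 | 4
After ORDER BY (3 rows):
sales.score | sum_rank
4 | 4
1 | 8
2 | 80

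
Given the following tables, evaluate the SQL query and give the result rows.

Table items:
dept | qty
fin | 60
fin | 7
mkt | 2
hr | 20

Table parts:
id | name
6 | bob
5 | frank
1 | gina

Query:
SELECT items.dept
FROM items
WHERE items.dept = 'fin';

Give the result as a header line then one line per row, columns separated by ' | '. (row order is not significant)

== RESULT ==
items.dept
fin
fin

Derivation:
After WHERE (2 rows):
items.dept | items.qty
fin | 60
fin | 7
After SELECT (2 rows):
items.dept
fin
fin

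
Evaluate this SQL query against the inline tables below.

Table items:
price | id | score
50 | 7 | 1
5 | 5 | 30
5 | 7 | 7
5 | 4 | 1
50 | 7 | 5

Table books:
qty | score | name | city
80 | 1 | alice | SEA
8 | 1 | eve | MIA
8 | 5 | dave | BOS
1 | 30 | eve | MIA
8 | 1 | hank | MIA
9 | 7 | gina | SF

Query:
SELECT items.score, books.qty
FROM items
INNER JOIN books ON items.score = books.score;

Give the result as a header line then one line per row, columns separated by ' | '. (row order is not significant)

After JOIN books (9 rows):
items.price | items.id | items.score | books.qty | books.score | books.name | books.city
50 | 7 | 1 | 80 | 1 | alice | SEA
50 | 7 | 1 | 8 | 1 | eve | MIA
50 | 7 | 1 | 8 | 1 | hank | MIA
5 | 5 | 30 | 1 | 30 | eve | MIA
5 | 7 | 7 | 9 | 7 | gina | SF
5 | 4 | 1 | 80 | 1 | alice | SEA
5 | 4 | 1 | 8 | 1 | eve | MIA
5 | 4 | 1 | 8 | 1 | hank | MIA
50 | 7 | 5 | 8 | 5 | dave | BOS
After SELECT (9 rows):
items.score | books.qty
1 | 80
1 | 8
1 | 8
30 | 1
7 | 9
1 | 80
1 | 8
1 | 8
5 | 8

== RESULT ==
items.score | books.qty
1 | 80
1 | 8
1 | 8
30 | 1
7 | 9
1 | 80
1 | 8
1 | 8
5 | 8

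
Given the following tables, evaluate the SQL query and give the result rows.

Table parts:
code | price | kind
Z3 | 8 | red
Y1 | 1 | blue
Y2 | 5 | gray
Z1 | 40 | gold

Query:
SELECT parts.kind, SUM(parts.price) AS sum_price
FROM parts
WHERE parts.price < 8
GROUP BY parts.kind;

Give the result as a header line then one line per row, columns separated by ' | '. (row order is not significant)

== RESULT ==
parts.kind | sum_price
blue | 1
gray | 5

Derivation:
After WHERE (2 rows):
parts.code | parts.price | parts.kind
Y1 | 1 | blue
Y2 | 5 | gray
After GROUP BY (2 rows):
parts.kind | sum_price
blue | 1
gray | 5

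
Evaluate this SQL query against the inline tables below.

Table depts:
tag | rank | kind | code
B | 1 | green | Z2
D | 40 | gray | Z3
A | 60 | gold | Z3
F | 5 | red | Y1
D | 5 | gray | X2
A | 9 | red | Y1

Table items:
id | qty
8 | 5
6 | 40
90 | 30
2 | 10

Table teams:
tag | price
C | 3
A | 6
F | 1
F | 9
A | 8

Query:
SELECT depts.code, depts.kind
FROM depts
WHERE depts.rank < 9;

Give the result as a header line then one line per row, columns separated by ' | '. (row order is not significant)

== RESULT ==
depts.code | depts.kind
Z2 | green
Y1 | red
X2 | gray

Derivation:
After WHERE (3 rows):
depts.tag | depts.rank | depts.kind | depts.code
B | 1 | green | Z2
F | 5 | red | Y1
D | 5 | gray | X2
After SELECT (3 rows):
depts.code | depts.kind
Z2 | green
Y1 | red
X2 | gray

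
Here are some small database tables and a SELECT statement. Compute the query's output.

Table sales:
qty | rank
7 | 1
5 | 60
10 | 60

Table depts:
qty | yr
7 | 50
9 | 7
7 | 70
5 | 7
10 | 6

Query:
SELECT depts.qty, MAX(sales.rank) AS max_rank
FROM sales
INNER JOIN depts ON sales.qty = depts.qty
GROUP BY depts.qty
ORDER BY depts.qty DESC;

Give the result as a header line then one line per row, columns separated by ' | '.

After JOIN depts (4 rows):
sales.qty | sales.rank | depts.qty | depts.yr
7 | 1 | 7 | 50
7 | 1 | 7 | 70
5 | 60 | 5 | 7
10 | 60 | 10 | 6
After GROUP BY (3 rows):
depts.qty | max_rank
7 | 1
5 | 60
10 | 60
After ORDER BY (3 rows):
depts.qty | max_rank
10 | 60
7 | 1
5 | 60

== RESULT ==
depts.qty | max_rank
10 | 60
7 | 1
5 | 60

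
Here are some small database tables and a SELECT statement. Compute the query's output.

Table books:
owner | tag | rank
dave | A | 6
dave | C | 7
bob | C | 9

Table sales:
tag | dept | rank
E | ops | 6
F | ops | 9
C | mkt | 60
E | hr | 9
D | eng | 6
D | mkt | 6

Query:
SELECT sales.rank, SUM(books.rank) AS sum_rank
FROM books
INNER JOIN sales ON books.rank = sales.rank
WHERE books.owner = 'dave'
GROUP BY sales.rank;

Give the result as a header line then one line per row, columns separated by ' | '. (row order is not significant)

After JOIN sales (5 rows):
books.owner | books.tag | books.rank | sales.tag | sales.dept | sales.rank
dave | A | 6 | E | ops | 6
dave | A | 6 | D | eng | 6
dave | A | 6 | D | mkt | 6
bob | C | 9 | F | ops | 9
bob | C | 9 | E | hr | 9
After WHERE (3 rows):
books.owner | books.tag | books.rank | sales.tag | sales.dept | sales.rank
dave | A | 6 | E | ops | 6
dave | A | 6 | D | eng | 6
dave | A | 6 | D | mkt | 6
After GROUP BY (1 rows):
sales.rank | sum_rank
6 | 18

== RESULT ==
sales.rank | sum_rank
6 | 18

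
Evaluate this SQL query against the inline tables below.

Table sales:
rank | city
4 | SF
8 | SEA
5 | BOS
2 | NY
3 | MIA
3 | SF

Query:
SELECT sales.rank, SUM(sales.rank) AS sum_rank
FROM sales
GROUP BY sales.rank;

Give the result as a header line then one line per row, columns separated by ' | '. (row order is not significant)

After GROUP BY (5 rows):
sales.rank | sum_rank
4 | 4
8 | 8
5 | 5
2 | 2
3 | 6

== RESULT ==
sales.rank | sum_rank
4 | 4
8 | 8
5 | 5
2 | 2
3 | 6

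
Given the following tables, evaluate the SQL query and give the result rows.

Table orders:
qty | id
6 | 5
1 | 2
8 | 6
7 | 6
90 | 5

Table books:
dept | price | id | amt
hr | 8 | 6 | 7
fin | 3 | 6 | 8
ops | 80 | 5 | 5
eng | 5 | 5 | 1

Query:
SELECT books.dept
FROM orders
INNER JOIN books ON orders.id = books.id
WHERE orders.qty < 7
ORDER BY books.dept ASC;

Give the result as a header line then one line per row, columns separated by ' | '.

After JOIN books (8 rows):
orders.qty | orders.id | books.dept | books.price | books.id | books.amt
6 | 5 | ops | 80 | 5 | 5
6 | 5 | eng | 5 | 5 | 1
8 | 6 | hr | 8 | 6 | 7
8 | 6 | fin | 3 | 6 | 8
7 | 6 | hr | 8 | 6 | 7
7 | 6 | fin | 3 | 6 | 8
90 | 5 | ops | 80 | 5 | 5
90 | 5 | eng | 5 | 5 | 1
After WHERE (2 rows):
orders.qty | orders.id | books.dept | books.price | books.id | books.amt
6 | 5 | ops | 80 | 5 | 5
6 | 5 | eng | 5 | 5 | 1
After SELECT (2 rows):
books.dept
ops
eng
After ORDER BY (2 rows):
books.dept
eng
ops

== RESULT ==
books.dept
eng
ops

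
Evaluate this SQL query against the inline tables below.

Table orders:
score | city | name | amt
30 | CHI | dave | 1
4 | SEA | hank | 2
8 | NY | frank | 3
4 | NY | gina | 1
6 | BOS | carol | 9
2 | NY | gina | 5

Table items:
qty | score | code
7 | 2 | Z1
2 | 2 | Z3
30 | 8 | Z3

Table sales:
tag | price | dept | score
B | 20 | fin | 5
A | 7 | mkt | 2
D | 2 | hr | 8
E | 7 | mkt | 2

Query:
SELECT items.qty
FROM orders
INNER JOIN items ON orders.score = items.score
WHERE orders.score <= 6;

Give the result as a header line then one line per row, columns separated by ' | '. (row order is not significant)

After JOIN items (3 rows):
orders.score | orders.city | orders.name | orders.amt | items.qty | items.score | items.code
8 | NY | frank | 3 | 30 | 8 | Z3
2 | NY | gina | 5 | 7 | 2 | Z1
2 | NY | gina | 5 | 2 | 2 | Z3
After WHERE (2 rows):
orders.score | orders.city | orders.name | orders.amt | items.qty | items.score | items.code
2 | NY | gina | 5 | 7 | 2 | Z1
2 | NY | gina | 5 | 2 | 2 | Z3
After SELECT (2 rows):
items.qty
7
2

== RESULT ==
items.qty
7
2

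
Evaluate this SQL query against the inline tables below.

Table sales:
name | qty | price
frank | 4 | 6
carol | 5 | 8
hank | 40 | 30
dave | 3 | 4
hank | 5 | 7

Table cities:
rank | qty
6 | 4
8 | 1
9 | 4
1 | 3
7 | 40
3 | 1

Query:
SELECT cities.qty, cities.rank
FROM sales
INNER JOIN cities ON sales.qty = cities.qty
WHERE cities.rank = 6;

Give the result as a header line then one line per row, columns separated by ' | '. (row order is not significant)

== RESULT ==
cities.qty | cities.rank
4 | 6

Derivation:
After JOIN cities (4 rows):
sales.name | sales.qty | sales.price | cities.rank | cities.qty
frank | 4 | 6 | 6 | 4
frank | 4 | 6 | 9 | 4
hank | 40 | 30 | 7 | 40
dave | 3 | 4 | 1 | 3
After WHERE (1 rows):
sales.name | sales.qty | sales.price | cities.rank | cities.qty
frank | 4 | 6 | 6 | 4
After SELECT (1 rows):
cities.qty | cities.rank
4 | 6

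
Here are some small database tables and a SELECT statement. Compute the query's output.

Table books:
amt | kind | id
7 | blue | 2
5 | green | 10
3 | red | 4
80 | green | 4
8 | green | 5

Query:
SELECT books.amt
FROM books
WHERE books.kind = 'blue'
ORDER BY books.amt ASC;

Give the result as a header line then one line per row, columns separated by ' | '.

== RESULT ==
books.amt
7

Derivation:
After WHERE (1 rows):
books.amt | books.kind | books.id
7 | blue | 2
After SELECT (1 rows):
books.amt
7
After ORDER BY (1 rows):
books.amt
7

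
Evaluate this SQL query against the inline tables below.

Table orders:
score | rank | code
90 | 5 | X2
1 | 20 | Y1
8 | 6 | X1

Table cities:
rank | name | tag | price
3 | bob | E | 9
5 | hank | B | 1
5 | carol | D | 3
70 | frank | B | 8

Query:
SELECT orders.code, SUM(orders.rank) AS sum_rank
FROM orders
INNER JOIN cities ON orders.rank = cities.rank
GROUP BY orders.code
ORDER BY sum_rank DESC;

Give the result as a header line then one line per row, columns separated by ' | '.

== RESULT ==
orders.code | sum_rank
X2 | 10

Derivation:
After JOIN cities (2 rows):
orders.score | orders.rank | orders.code | cities.rank | cities.name | cities.tag | cities.price
90 | 5 | X2 | 5 | hank | B | 1
90 | 5 | X2 | 5 | carol | D | 3
After GROUP BY (1 rows):
orders.code | sum_rank
X2 | 10
After ORDER BY (1 rows):
orders.code | sum_rank
X2 | 10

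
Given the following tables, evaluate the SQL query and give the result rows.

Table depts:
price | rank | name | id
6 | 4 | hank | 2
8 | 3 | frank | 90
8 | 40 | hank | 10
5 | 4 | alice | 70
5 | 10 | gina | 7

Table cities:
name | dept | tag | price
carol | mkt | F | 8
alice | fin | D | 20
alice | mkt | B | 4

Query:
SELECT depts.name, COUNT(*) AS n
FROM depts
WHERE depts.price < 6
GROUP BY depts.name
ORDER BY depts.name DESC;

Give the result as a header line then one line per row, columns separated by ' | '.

== RESULT ==
depts.name | n
gina | 1
alice | 1

Derivation:
After WHERE (2 rows):
depts.price | depts.rank | depts.name | depts.id
5 | 4 | alice | 70
5 | 10 | gina | 7
After GROUP BY (2 rows):
depts.name | n
alice | 1
gina | 1
After ORDER BY (2 rows):
depts.name | n
gina | 1
alice | 1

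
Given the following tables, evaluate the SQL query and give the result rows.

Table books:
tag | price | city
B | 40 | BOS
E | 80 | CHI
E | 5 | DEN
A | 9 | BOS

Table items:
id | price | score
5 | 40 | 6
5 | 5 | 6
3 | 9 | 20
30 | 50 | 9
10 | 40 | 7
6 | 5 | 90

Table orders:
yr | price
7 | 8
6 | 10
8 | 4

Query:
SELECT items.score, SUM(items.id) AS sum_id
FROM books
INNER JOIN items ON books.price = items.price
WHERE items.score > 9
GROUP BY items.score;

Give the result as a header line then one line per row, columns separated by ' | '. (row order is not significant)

After JOIN items (5 rows):
books.tag | books.price | books.city | items.id | items.price | items.score
B | 40 | BOS | 5 | 40 | 6
B | 40 | BOS | 10 | 40 | 7
E | 5 | DEN | 5 | 5 | 6
E | 5 | DEN | 6 | 5 | 90
A | 9 | BOS | 3 | 9 | 20
After WHERE (2 rows):
books.tag | books.price | books.city | items.id | items.price | items.score
E | 5 | DEN | 6 | 5 | 90
A | 9 | BOS | 3 | 9 | 20
After GROUP BY (2 rows):
items.score | sum_id
90 | 6
20 | 3

== RESULT ==
items.score | sum_id
90 | 6
20 | 3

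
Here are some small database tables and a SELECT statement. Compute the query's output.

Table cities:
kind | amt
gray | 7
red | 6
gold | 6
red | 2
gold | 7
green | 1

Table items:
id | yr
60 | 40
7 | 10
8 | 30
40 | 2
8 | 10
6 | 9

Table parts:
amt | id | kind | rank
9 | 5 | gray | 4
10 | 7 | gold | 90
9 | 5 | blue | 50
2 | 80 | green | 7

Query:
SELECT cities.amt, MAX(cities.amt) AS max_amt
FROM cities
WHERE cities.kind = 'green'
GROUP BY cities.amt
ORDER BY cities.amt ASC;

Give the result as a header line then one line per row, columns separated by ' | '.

After WHERE (1 rows):
cities.kind | cities.amt
green | 1
After GROUP BY (1 rows):
cities.amt | max_amt
1 | 1
After ORDER BY (1 rows):
cities.amt | max_amt
1 | 1

== RESULT ==
cities.amt | max_amt
1 | 1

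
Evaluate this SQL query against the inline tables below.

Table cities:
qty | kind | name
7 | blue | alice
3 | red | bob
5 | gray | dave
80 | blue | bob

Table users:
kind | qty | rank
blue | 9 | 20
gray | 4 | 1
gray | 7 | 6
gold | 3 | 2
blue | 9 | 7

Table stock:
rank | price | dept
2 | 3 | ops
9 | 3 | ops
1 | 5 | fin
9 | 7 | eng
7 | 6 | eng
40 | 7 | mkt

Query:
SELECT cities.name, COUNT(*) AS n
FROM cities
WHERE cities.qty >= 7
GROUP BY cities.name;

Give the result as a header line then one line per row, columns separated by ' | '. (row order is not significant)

== RESULT ==
cities.name | n
alice | 1
bob | 1

Derivation:
After WHERE (2 rows):
cities.qty | cities.kind | cities.name
7 | blue | alice
80 | blue | bob
After GROUP BY (2 rows):
cities.name | n
alice | 1
bob | 1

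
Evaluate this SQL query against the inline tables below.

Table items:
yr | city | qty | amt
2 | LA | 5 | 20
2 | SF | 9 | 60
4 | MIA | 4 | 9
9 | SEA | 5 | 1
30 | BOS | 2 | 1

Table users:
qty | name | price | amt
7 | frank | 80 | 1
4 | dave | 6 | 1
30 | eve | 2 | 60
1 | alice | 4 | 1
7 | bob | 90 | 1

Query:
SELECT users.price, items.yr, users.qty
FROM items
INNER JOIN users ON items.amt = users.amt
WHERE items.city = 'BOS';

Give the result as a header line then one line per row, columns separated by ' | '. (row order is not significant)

After JOIN users (9 rows):
items.yr | items.city | items.qty | items.amt | users.qty | users.name | users.price | users.amt
2 | SF | 9 | 60 | 30 | eve | 2 | 60
9 | SEA | 5 | 1 | 7 | frank | 80 | 1
9 | SEA | 5 | 1 | 4 | dave | 6 | 1
9 | SEA | 5 | 1 | 1 | alice | 4 | 1
9 | SEA | 5 | 1 | 7 | bob | 90 | 1
30 | BOS | 2 | 1 | 7 | frank | 80 | 1
30 | BOS | 2 | 1 | 4 | dave | 6 | 1
30 | BOS | 2 | 1 | 1 | alice | 4 | 1
30 | BOS | 2 | 1 | 7 | bob | 90 | 1
After WHERE (4 rows):
items.yr | items.city | items.qty | items.amt | users.qty | users.name | users.price | users.amt
30 | BOS | 2 | 1 | 7 | frank | 80 | 1
30 | BOS | 2 | 1 | 4 | dave | 6 | 1
30 | BOS | 2 | 1 | 1 | alice | 4 | 1
30 | BOS | 2 | 1 | 7 | bob | 90 | 1
After SELECT (4 rows):
users.price | items.yr | users.qty
80 | 30 | 7
6 | 30 | 4
4 | 30 | 1
90 | 30 | 7

== RESULT ==
users.price | items.yr | users.qty
80 | 30 | 7
6 | 30 | 4
4 | 30 | 1
90 | 30 | 7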